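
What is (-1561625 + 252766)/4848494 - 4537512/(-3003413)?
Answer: 2581293653023/2080289987146 ≈ 1.2408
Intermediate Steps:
(-1561625 + 252766)/4848494 - 4537512/(-3003413) = -1308859*1/4848494 - 4537512*(-1/3003413) = -1308859/4848494 + 648216/429059 = 2581293653023/2080289987146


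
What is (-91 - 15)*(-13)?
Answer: 1378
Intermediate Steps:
(-91 - 15)*(-13) = -106*(-13) = 1378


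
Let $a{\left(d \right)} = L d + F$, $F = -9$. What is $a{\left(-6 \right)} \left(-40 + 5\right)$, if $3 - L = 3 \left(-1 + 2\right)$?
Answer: $315$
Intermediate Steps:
$L = 0$ ($L = 3 - 3 \left(-1 + 2\right) = 3 - 3 \cdot 1 = 3 - 3 = 0$)
$a{\left(d \right)} = -9$ ($a{\left(d \right)} = 0 d - 9 = 0 - 9 = -9$)
$a{\left(-6 \right)} \left(-40 + 5\right) = - 9 \left(-40 + 5\right) = \left(-9\right) \left(-35\right) = 315$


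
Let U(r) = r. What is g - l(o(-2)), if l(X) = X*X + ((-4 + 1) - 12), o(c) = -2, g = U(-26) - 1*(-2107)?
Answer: 2092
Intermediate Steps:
g = 2081 (g = -26 - 1*(-2107) = -26 + 2107 = 2081)
l(X) = -15 + X² (l(X) = X² + (-3 - 12) = X² - 15 = -15 + X²)
g - l(o(-2)) = 2081 - (-15 + (-2)²) = 2081 - (-15 + 4) = 2081 - 1*(-11) = 2081 + 11 = 2092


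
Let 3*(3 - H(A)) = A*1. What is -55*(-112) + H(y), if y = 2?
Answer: 18487/3 ≈ 6162.3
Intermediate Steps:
H(A) = 3 - A/3
-55*(-112) + H(y) = -55*(-112) + (3 - 1/3*2) = 6160 + (3 - 2/3) = 6160 + 7/3 = 18487/3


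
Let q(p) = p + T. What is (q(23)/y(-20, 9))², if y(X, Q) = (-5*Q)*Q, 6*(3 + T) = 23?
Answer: 20449/5904900 ≈ 0.0034631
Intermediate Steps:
T = ⅚ (T = -3 + (⅙)*23 = -3 + 23/6 = ⅚ ≈ 0.83333)
y(X, Q) = -5*Q²
q(p) = ⅚ + p (q(p) = p + ⅚ = ⅚ + p)
(q(23)/y(-20, 9))² = ((⅚ + 23)/((-5*9²)))² = (143/(6*((-5*81))))² = ((143/6)/(-405))² = ((143/6)*(-1/405))² = (-143/2430)² = 20449/5904900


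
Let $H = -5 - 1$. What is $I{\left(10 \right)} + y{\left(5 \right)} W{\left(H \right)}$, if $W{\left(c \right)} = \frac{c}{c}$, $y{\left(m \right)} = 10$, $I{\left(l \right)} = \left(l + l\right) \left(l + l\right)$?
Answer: $410$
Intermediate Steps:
$I{\left(l \right)} = 4 l^{2}$ ($I{\left(l \right)} = 2 l 2 l = 4 l^{2}$)
$H = -6$ ($H = -5 - 1 = -6$)
$W{\left(c \right)} = 1$
$I{\left(10 \right)} + y{\left(5 \right)} W{\left(H \right)} = 4 \cdot 10^{2} + 10 \cdot 1 = 4 \cdot 100 + 10 = 400 + 10 = 410$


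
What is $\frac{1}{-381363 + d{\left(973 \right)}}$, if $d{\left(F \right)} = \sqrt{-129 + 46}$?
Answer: $- \frac{381363}{145437737852} - \frac{i \sqrt{83}}{145437737852} \approx -2.6222 \cdot 10^{-6} - 6.2641 \cdot 10^{-11} i$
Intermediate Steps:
$d{\left(F \right)} = i \sqrt{83}$ ($d{\left(F \right)} = \sqrt{-83} = i \sqrt{83}$)
$\frac{1}{-381363 + d{\left(973 \right)}} = \frac{1}{-381363 + i \sqrt{83}}$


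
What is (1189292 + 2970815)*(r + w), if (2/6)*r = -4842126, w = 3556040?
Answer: -45637779906166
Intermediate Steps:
r = -14526378 (r = 3*(-4842126) = -14526378)
(1189292 + 2970815)*(r + w) = (1189292 + 2970815)*(-14526378 + 3556040) = 4160107*(-10970338) = -45637779906166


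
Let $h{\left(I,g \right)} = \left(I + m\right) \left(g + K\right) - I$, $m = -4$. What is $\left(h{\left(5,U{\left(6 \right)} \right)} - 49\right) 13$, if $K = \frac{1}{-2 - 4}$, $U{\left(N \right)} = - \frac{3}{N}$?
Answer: $- \frac{2132}{3} \approx -710.67$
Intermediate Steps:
$K = - \frac{1}{6}$ ($K = \frac{1}{-6} = - \frac{1}{6} \approx -0.16667$)
$h{\left(I,g \right)} = - I + \left(-4 + I\right) \left(- \frac{1}{6} + g\right)$ ($h{\left(I,g \right)} = \left(I - 4\right) \left(g - \frac{1}{6}\right) - I = \left(-4 + I\right) \left(- \frac{1}{6} + g\right) - I = - I + \left(-4 + I\right) \left(- \frac{1}{6} + g\right)$)
$\left(h{\left(5,U{\left(6 \right)} \right)} - 49\right) 13 = \left(\left(\frac{2}{3} - 4 \left(- \frac{3}{6}\right) - \frac{35}{6} + 5 \left(- \frac{3}{6}\right)\right) - 49\right) 13 = \left(\left(\frac{2}{3} - 4 \left(\left(-3\right) \frac{1}{6}\right) - \frac{35}{6} + 5 \left(\left(-3\right) \frac{1}{6}\right)\right) - 49\right) 13 = \left(\left(\frac{2}{3} - -2 - \frac{35}{6} + 5 \left(- \frac{1}{2}\right)\right) - 49\right) 13 = \left(\left(\frac{2}{3} + 2 - \frac{35}{6} - \frac{5}{2}\right) - 49\right) 13 = \left(- \frac{17}{3} - 49\right) 13 = \left(- \frac{164}{3}\right) 13 = - \frac{2132}{3}$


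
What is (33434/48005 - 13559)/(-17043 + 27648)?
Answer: -650866361/509093025 ≈ -1.2785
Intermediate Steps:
(33434/48005 - 13559)/(-17043 + 27648) = (33434*(1/48005) - 13559)/10605 = (33434/48005 - 13559)*(1/10605) = -650866361/48005*1/10605 = -650866361/509093025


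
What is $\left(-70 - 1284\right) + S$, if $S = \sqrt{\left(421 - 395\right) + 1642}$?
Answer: $-1354 + 2 \sqrt{417} \approx -1313.2$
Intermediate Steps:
$S = 2 \sqrt{417}$ ($S = \sqrt{\left(421 - 395\right) + 1642} = \sqrt{26 + 1642} = \sqrt{1668} = 2 \sqrt{417} \approx 40.841$)
$\left(-70 - 1284\right) + S = \left(-70 - 1284\right) + 2 \sqrt{417} = -1354 + 2 \sqrt{417}$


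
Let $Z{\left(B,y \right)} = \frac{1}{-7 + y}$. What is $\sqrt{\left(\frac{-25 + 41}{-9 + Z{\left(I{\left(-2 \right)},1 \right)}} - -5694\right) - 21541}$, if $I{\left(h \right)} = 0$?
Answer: $\frac{i \sqrt{47942455}}{55} \approx 125.89 i$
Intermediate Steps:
$\sqrt{\left(\frac{-25 + 41}{-9 + Z{\left(I{\left(-2 \right)},1 \right)}} - -5694\right) - 21541} = \sqrt{\left(\frac{-25 + 41}{-9 + \frac{1}{-7 + 1}} - -5694\right) - 21541} = \sqrt{\left(\frac{16}{-9 + \frac{1}{-6}} + 5694\right) - 21541} = \sqrt{\left(\frac{16}{-9 - \frac{1}{6}} + 5694\right) - 21541} = \sqrt{\left(\frac{16}{- \frac{55}{6}} + 5694\right) - 21541} = \sqrt{\left(16 \left(- \frac{6}{55}\right) + 5694\right) - 21541} = \sqrt{\left(- \frac{96}{55} + 5694\right) - 21541} = \sqrt{\frac{313074}{55} - 21541} = \sqrt{- \frac{871681}{55}} = \frac{i \sqrt{47942455}}{55}$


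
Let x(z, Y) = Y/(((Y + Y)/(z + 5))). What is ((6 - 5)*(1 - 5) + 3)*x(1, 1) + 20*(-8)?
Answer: -163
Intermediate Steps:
x(z, Y) = 5/2 + z/2 (x(z, Y) = Y/(((2*Y)/(5 + z))) = Y/((2*Y/(5 + z))) = Y*((5 + z)/(2*Y)) = 5/2 + z/2)
((6 - 5)*(1 - 5) + 3)*x(1, 1) + 20*(-8) = ((6 - 5)*(1 - 5) + 3)*(5/2 + (1/2)*1) + 20*(-8) = (1*(-4) + 3)*(5/2 + 1/2) - 160 = (-4 + 3)*3 - 160 = -1*3 - 160 = -3 - 160 = -163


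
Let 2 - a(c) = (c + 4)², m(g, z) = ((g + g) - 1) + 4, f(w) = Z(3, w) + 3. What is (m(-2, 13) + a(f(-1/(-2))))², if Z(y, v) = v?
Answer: 48841/16 ≈ 3052.6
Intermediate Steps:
f(w) = 3 + w (f(w) = w + 3 = 3 + w)
m(g, z) = 3 + 2*g (m(g, z) = (2*g - 1) + 4 = (-1 + 2*g) + 4 = 3 + 2*g)
a(c) = 2 - (4 + c)² (a(c) = 2 - (c + 4)² = 2 - (4 + c)²)
(m(-2, 13) + a(f(-1/(-2))))² = ((3 + 2*(-2)) + (2 - (4 + (3 - 1/(-2)))²))² = ((3 - 4) + (2 - (4 + (3 - 1*(-½)))²))² = (-1 + (2 - (4 + (3 + ½))²))² = (-1 + (2 - (4 + 7/2)²))² = (-1 + (2 - (15/2)²))² = (-1 + (2 - 1*225/4))² = (-1 + (2 - 225/4))² = (-1 - 217/4)² = (-221/4)² = 48841/16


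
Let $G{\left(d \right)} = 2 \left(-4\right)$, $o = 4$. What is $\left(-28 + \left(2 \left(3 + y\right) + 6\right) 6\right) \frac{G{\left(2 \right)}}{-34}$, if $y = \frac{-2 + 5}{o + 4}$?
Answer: $\frac{194}{17} \approx 11.412$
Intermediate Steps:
$y = \frac{3}{8}$ ($y = \frac{-2 + 5}{4 + 4} = \frac{3}{8} \approx 0.375$)
$G{\left(d \right)} = -8$
$\left(-28 + \left(2 \left(3 + y\right) + 6\right) 6\right) \frac{G{\left(2 \right)}}{-34} = \left(-28 + \left(2 \left(3 + \frac{3}{8}\right) + 6\right) 6\right) \left(- \frac{8}{-34}\right) = \left(-28 + \left(2 \cdot \frac{27}{8} + 6\right) 6\right) \left(\left(-8\right) \left(- \frac{1}{34}\right)\right) = \left(-28 + \left(\frac{27}{4} + 6\right) 6\right) \frac{4}{17} = \left(-28 + \frac{51}{4} \cdot 6\right) \frac{4}{17} = \left(-28 + \frac{153}{2}\right) \frac{4}{17} = \frac{97}{2} \cdot \frac{4}{17} = \frac{194}{17}$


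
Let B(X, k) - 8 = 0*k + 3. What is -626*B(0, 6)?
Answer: -6886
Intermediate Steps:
B(X, k) = 11 (B(X, k) = 8 + (0*k + 3) = 8 + (0 + 3) = 8 + 3 = 11)
-626*B(0, 6) = -626*11 = -6886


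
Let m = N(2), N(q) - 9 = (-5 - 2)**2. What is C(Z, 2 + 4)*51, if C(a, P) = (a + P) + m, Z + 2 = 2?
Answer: 3264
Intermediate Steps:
Z = 0 (Z = -2 + 2 = 0)
N(q) = 58 (N(q) = 9 + (-5 - 2)**2 = 9 + (-7)**2 = 9 + 49 = 58)
m = 58
C(a, P) = 58 + P + a (C(a, P) = (a + P) + 58 = (P + a) + 58 = 58 + P + a)
C(Z, 2 + 4)*51 = (58 + (2 + 4) + 0)*51 = (58 + 6 + 0)*51 = 64*51 = 3264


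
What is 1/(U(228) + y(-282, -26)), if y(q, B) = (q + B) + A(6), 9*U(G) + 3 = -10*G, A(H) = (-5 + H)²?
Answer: -3/1682 ≈ -0.0017836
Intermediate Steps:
U(G) = -⅓ - 10*G/9 (U(G) = -⅓ + (-10*G)/9 = -⅓ - 10*G/9)
y(q, B) = 1 + B + q (y(q, B) = (q + B) + (-5 + 6)² = (B + q) + 1² = (B + q) + 1 = 1 + B + q)
1/(U(228) + y(-282, -26)) = 1/((-⅓ - 10/9*228) + (1 - 26 - 282)) = 1/((-⅓ - 760/3) - 307) = 1/(-761/3 - 307) = 1/(-1682/3) = -3/1682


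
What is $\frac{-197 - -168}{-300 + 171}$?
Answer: $\frac{29}{129} \approx 0.22481$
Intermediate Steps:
$\frac{-197 - -168}{-300 + 171} = \frac{-197 + \left(-10 + 178\right)}{-129} = \left(-197 + 168\right) \left(- \frac{1}{129}\right) = \left(-29\right) \left(- \frac{1}{129}\right) = \frac{29}{129}$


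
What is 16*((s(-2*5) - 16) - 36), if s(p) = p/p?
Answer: -816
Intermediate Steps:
s(p) = 1
16*((s(-2*5) - 16) - 36) = 16*((1 - 16) - 36) = 16*(-15 - 36) = 16*(-51) = -816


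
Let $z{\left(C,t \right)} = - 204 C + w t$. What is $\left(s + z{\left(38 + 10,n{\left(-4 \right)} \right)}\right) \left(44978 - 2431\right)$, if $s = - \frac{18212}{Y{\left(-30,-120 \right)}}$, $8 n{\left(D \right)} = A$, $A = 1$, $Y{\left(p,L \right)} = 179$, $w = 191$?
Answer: $- \frac{601344449097}{1432} \approx -4.1993 \cdot 10^{8}$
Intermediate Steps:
$n{\left(D \right)} = \frac{1}{8}$ ($n{\left(D \right)} = \frac{1}{8} \cdot 1 = \frac{1}{8}$)
$z{\left(C,t \right)} = - 204 C + 191 t$
$s = - \frac{18212}{179} \approx -101.74$
$\left(s + z{\left(38 + 10,n{\left(-4 \right)} \right)}\right) \left(44978 - 2431\right) = \left(- \frac{18212}{179} + \left(- 204 \left(38 + 10\right) + 191 \cdot \frac{1}{8}\right)\right) \left(44978 - 2431\right) = \left(- \frac{18212}{179} + \left(\left(-204\right) 48 + \frac{191}{8}\right)\right) 42547 = \left(- \frac{18212}{179} + \left(-9792 + \frac{191}{8}\right)\right) 42547 = \left(- \frac{18212}{179} - \frac{78145}{8}\right) 42547 = \left(- \frac{14133651}{1432}\right) 42547 = - \frac{601344449097}{1432}$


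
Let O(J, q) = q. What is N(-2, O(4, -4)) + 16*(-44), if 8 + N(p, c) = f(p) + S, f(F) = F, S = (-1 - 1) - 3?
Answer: -719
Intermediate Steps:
S = -5 (S = -2 - 3 = -5)
N(p, c) = -13 + p (N(p, c) = -8 + (p - 5) = -8 + (-5 + p) = -13 + p)
N(-2, O(4, -4)) + 16*(-44) = (-13 - 2) + 16*(-44) = -15 - 704 = -719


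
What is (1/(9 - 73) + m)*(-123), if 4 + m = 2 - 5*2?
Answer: 94587/64 ≈ 1477.9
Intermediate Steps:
m = -12 (m = -4 + (2 - 5*2) = -4 + (2 - 10) = -4 - 8 = -12)
(1/(9 - 73) + m)*(-123) = (1/(9 - 73) - 12)*(-123) = (1/(-64) - 12)*(-123) = (-1/64 - 12)*(-123) = -769/64*(-123) = 94587/64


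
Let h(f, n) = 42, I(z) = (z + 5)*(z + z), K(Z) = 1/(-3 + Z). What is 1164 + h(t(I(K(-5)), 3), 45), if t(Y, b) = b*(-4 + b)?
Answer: 1206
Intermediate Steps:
I(z) = 2*z*(5 + z) (I(z) = (5 + z)*(2*z) = 2*z*(5 + z))
1164 + h(t(I(K(-5)), 3), 45) = 1164 + 42 = 1206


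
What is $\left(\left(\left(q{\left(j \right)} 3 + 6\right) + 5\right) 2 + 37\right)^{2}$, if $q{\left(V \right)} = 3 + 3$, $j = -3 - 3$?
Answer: $9025$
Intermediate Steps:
$j = -6$ ($j = -3 - 3 = -6$)
$q{\left(V \right)} = 6$
$\left(\left(\left(q{\left(j \right)} 3 + 6\right) + 5\right) 2 + 37\right)^{2} = \left(\left(\left(6 \cdot 3 + 6\right) + 5\right) 2 + 37\right)^{2} = \left(\left(\left(18 + 6\right) + 5\right) 2 + 37\right)^{2} = \left(\left(24 + 5\right) 2 + 37\right)^{2} = \left(29 \cdot 2 + 37\right)^{2} = \left(58 + 37\right)^{2} = 95^{2} = 9025$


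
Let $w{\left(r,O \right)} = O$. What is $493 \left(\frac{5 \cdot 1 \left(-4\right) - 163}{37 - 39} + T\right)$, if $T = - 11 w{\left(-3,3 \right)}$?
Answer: $\frac{57681}{2} \approx 28841.0$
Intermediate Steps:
$T = -33$ ($T = \left(-11\right) 3 = -33$)
$493 \left(\frac{5 \cdot 1 \left(-4\right) - 163}{37 - 39} + T\right) = 493 \left(\frac{5 \cdot 1 \left(-4\right) - 163}{37 - 39} - 33\right) = 493 \left(\frac{5 \left(-4\right) - 163}{-2} - 33\right) = 493 \left(\left(-20 - 163\right) \left(- \frac{1}{2}\right) - 33\right) = 493 \left(\left(-183\right) \left(- \frac{1}{2}\right) - 33\right) = 493 \left(\frac{183}{2} - 33\right) = 493 \cdot \frac{117}{2} = \frac{57681}{2}$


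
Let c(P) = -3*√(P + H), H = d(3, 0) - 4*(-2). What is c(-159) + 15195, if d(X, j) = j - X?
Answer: 15195 - 3*I*√154 ≈ 15195.0 - 37.229*I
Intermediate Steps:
H = 5 (H = (0 - 1*3) - 4*(-2) = (0 - 3) + 8 = -3 + 8 = 5)
c(P) = -3*√(5 + P) (c(P) = -3*√(P + 5) = -3*√(5 + P))
c(-159) + 15195 = -3*√(5 - 159) + 15195 = -3*I*√154 + 15195 = 15195 - 3*I*√154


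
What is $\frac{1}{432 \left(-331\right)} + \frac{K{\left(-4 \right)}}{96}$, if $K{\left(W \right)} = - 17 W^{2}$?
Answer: $- \frac{405145}{142992} \approx -2.8333$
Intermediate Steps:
$\frac{1}{432 \left(-331\right)} + \frac{K{\left(-4 \right)}}{96} = \frac{1}{432 \left(-331\right)} + \frac{\left(-17\right) \left(-4\right)^{2}}{96} = \frac{1}{432} \left(- \frac{1}{331}\right) + \left(-17\right) 16 \cdot \frac{1}{96} = - \frac{1}{142992} - \frac{17}{6} = - \frac{405145}{142992}$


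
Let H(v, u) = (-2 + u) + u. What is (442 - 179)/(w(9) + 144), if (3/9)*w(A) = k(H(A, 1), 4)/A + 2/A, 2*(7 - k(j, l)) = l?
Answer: 789/439 ≈ 1.7973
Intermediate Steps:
H(v, u) = -2 + 2*u
k(j, l) = 7 - l/2
w(A) = 21/A (w(A) = 3*((7 - ½*4)/A + 2/A) = 3*((7 - 2)/A + 2/A) = 3*(5/A + 2/A) = 3*(7/A) = 21/A)
(442 - 179)/(w(9) + 144) = (442 - 179)/(21/9 + 144) = 263/(21*(⅑) + 144) = 263/(7/3 + 144) = 263/(439/3) = 263*(3/439) = 789/439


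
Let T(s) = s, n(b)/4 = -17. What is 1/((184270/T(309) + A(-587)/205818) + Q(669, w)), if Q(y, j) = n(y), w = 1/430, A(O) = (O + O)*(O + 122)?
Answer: 10599627/5628353539 ≈ 0.0018833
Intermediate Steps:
n(b) = -68 (n(b) = 4*(-17) = -68)
A(O) = 2*O*(122 + O) (A(O) = (2*O)*(122 + O) = 2*O*(122 + O))
w = 1/430 ≈ 0.0023256
Q(y, j) = -68
1/((184270/T(309) + A(-587)/205818) + Q(669, w)) = 1/((184270/309 + (2*(-587)*(122 - 587))/205818) - 68) = 1/((184270*(1/309) + (2*(-587)*(-465))*(1/205818)) - 68) = 1/((184270/309 + 545910*(1/205818)) - 68) = 1/((184270/309 + 90985/34303) - 68) = 1/(6349128175/10599627 - 68) = 1/(5628353539/10599627) = 10599627/5628353539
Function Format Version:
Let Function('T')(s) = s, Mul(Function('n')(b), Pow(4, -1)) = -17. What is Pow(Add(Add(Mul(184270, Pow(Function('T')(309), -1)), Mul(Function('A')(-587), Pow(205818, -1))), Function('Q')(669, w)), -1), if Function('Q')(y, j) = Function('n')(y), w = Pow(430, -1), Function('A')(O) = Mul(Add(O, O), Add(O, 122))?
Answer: Rational(10599627, 5628353539) ≈ 0.0018833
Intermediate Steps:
Function('n')(b) = -68 (Function('n')(b) = Mul(4, -17) = -68)
Function('A')(O) = Mul(2, O, Add(122, O)) (Function('A')(O) = Mul(Mul(2, O), Add(122, O)) = Mul(2, O, Add(122, O)))
w = Rational(1, 430) ≈ 0.0023256
Function('Q')(y, j) = -68
Pow(Add(Add(Mul(184270, Pow(Function('T')(309), -1)), Mul(Function('A')(-587), Pow(205818, -1))), Function('Q')(669, w)), -1) = Pow(Add(Add(Mul(184270, Pow(309, -1)), Mul(Mul(2, -587, Add(122, -587)), Pow(205818, -1))), -68), -1) = Pow(Add(Add(Mul(184270, Rational(1, 309)), Mul(Mul(2, -587, -465), Rational(1, 205818))), -68), -1) = Pow(Add(Add(Rational(184270, 309), Mul(545910, Rational(1, 205818))), -68), -1) = Pow(Add(Add(Rational(184270, 309), Rational(90985, 34303)), -68), -1) = Pow(Add(Rational(6349128175, 10599627), -68), -1) = Pow(Rational(5628353539, 10599627), -1) = Rational(10599627, 5628353539)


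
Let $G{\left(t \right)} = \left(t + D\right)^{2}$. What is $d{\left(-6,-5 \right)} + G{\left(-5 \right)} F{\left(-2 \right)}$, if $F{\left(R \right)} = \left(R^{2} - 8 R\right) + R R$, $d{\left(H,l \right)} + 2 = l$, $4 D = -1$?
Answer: $\frac{1309}{2} \approx 654.5$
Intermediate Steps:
$D = - \frac{1}{4}$ ($D = \frac{1}{4} \left(-1\right) = - \frac{1}{4} \approx -0.25$)
$d{\left(H,l \right)} = -2 + l$
$F{\left(R \right)} = - 8 R + 2 R^{2}$ ($F{\left(R \right)} = \left(R^{2} - 8 R\right) + R^{2} = - 8 R + 2 R^{2}$)
$G{\left(t \right)} = \left(- \frac{1}{4} + t\right)^{2}$ ($G{\left(t \right)} = \left(t - \frac{1}{4}\right)^{2} = \left(- \frac{1}{4} + t\right)^{2}$)
$d{\left(-6,-5 \right)} + G{\left(-5 \right)} F{\left(-2 \right)} = \left(-2 - 5\right) + \frac{\left(-1 + 4 \left(-5\right)\right)^{2}}{16} \cdot 2 \left(-2\right) \left(-4 - 2\right) = -7 + \frac{\left(-1 - 20\right)^{2}}{16} \cdot 2 \left(-2\right) \left(-6\right) = -7 + \frac{\left(-21\right)^{2}}{16} \cdot 24 = -7 + \frac{1}{16} \cdot 441 \cdot 24 = -7 + \frac{441}{16} \cdot 24 = -7 + \frac{1323}{2} = \frac{1309}{2}$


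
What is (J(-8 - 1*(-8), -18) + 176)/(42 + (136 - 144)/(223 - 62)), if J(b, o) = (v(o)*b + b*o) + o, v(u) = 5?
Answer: 12719/3377 ≈ 3.7664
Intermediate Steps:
J(b, o) = o + 5*b + b*o (J(b, o) = (5*b + b*o) + o = o + 5*b + b*o)
(J(-8 - 1*(-8), -18) + 176)/(42 + (136 - 144)/(223 - 62)) = ((-18 + 5*(-8 - 1*(-8)) + (-8 - 1*(-8))*(-18)) + 176)/(42 + (136 - 144)/(223 - 62)) = ((-18 + 5*(-8 + 8) + (-8 + 8)*(-18)) + 176)/(42 - 8/161) = ((-18 + 5*0 + 0*(-18)) + 176)/(42 - 8*1/161) = ((-18 + 0 + 0) + 176)/(42 - 8/161) = (-18 + 176)/(6754/161) = 158*(161/6754) = 12719/3377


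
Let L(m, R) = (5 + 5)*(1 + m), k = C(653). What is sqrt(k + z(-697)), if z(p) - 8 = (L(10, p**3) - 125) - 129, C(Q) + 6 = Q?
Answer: sqrt(511) ≈ 22.605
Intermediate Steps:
C(Q) = -6 + Q
k = 647 (k = -6 + 653 = 647)
L(m, R) = 10 + 10*m (L(m, R) = 10*(1 + m) = 10 + 10*m)
z(p) = -136 (z(p) = 8 + (((10 + 10*10) - 125) - 129) = 8 + (((10 + 100) - 125) - 129) = 8 + ((110 - 125) - 129) = 8 + (-15 - 129) = 8 - 144 = -136)
sqrt(k + z(-697)) = sqrt(647 - 136) = sqrt(511)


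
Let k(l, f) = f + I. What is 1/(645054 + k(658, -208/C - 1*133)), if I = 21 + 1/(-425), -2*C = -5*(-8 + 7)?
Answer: 425/274135709 ≈ 1.5503e-6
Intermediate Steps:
C = -5/2 (C = -(-5)*(-8 + 7)/2 = -(-5)*(-1)/2 = -½*5 = -5/2 ≈ -2.5000)
I = 8924/425 (I = 21 - 1/425 = 8924/425 ≈ 20.998)
k(l, f) = 8924/425 + f (k(l, f) = f + 8924/425 = 8924/425 + f)
1/(645054 + k(658, -208/C - 1*133)) = 1/(645054 + (8924/425 + (-208/(-5/2) - 1*133))) = 1/(645054 + (8924/425 + (-208*(-⅖) - 133))) = 1/(645054 + (8924/425 + (416/5 - 133))) = 1/(645054 + (8924/425 - 249/5)) = 1/(645054 - 12241/425) = 1/(274135709/425) = 425/274135709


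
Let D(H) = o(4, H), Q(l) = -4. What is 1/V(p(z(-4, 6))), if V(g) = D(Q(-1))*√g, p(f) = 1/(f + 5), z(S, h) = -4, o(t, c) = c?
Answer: -¼ ≈ -0.25000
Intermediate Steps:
D(H) = H
p(f) = 1/(5 + f)
V(g) = -4*√g
1/V(p(z(-4, 6))) = 1/(-4/√(5 - 4)) = 1/(-4*√(1/1)) = 1/(-4*√1) = 1/(-4*1) = 1/(-4) = -¼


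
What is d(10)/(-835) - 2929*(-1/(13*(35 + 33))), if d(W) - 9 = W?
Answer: 2428919/738140 ≈ 3.2906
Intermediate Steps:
d(W) = 9 + W
d(10)/(-835) - 2929*(-1/(13*(35 + 33))) = (9 + 10)/(-835) - 2929*(-1/(13*(35 + 33))) = 19*(-1/835) - 2929/((-13*68)) = -19/835 - 2929/(-884) = -19/835 - 2929*(-1/884) = -19/835 + 2929/884 = 2428919/738140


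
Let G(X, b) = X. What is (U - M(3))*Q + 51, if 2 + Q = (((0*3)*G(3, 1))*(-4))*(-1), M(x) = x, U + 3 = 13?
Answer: 37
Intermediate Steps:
U = 10 (U = -3 + 13 = 10)
Q = -2 (Q = -2 + (((0*3)*3)*(-4))*(-1) = -2 + ((0*3)*(-4))*(-1) = -2 + (0*(-4))*(-1) = -2 + 0*(-1) = -2 + 0 = -2)
(U - M(3))*Q + 51 = (10 - 1*3)*(-2) + 51 = (10 - 3)*(-2) + 51 = 7*(-2) + 51 = -14 + 51 = 37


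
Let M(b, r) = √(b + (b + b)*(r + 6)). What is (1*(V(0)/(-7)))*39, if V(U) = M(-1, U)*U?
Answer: 0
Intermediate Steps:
M(b, r) = √(b + 2*b*(6 + r)) (M(b, r) = √(b + (2*b)*(6 + r)) = √(b + 2*b*(6 + r)))
V(U) = U*√(-13 - 2*U) (V(U) = √(-(13 + 2*U))*U = √(-13 - 2*U)*U = U*√(-13 - 2*U))
(1*(V(0)/(-7)))*39 = (1*((0*√(-13 - 2*0))/(-7)))*39 = (1*((0*√(-13 + 0))*(-⅐)))*39 = (1*((0*√(-13))*(-⅐)))*39 = (1*((0*(I*√13))*(-⅐)))*39 = (1*(0*(-⅐)))*39 = (1*0)*39 = 0*39 = 0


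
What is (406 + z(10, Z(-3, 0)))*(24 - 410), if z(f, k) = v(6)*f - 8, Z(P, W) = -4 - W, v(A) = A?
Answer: -176788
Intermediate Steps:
z(f, k) = -8 + 6*f (z(f, k) = 6*f - 8 = -8 + 6*f)
(406 + z(10, Z(-3, 0)))*(24 - 410) = (406 + (-8 + 6*10))*(24 - 410) = (406 + (-8 + 60))*(-386) = (406 + 52)*(-386) = 458*(-386) = -176788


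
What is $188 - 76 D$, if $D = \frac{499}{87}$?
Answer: $- \frac{21568}{87} \approx -247.91$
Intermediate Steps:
$D = \frac{499}{87}$ ($D = 499 \cdot \frac{1}{87} = \frac{499}{87} \approx 5.7356$)
$188 - 76 D = 188 - \frac{37924}{87} = - \frac{21568}{87}$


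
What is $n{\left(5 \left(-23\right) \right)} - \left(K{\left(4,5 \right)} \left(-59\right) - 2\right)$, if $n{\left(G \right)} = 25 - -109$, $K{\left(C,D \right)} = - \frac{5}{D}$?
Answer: $77$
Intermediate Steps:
$n{\left(G \right)} = 134$ ($n{\left(G \right)} = 25 + 109 = 134$)
$n{\left(5 \left(-23\right) \right)} - \left(K{\left(4,5 \right)} \left(-59\right) - 2\right) = 134 - \left(- \frac{5}{5} \left(-59\right) - 2\right) = 134 - \left(\left(-5\right) \frac{1}{5} \left(-59\right) - 2\right) = 134 - \left(\left(-1\right) \left(-59\right) - 2\right) = 134 - \left(59 - 2\right) = 134 - 57 = 77$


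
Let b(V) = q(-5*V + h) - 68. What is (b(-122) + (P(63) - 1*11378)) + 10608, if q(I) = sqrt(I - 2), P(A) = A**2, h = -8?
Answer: 3131 + 10*sqrt(6) ≈ 3155.5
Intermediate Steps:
q(I) = sqrt(-2 + I)
b(V) = -68 + sqrt(-10 - 5*V) (b(V) = sqrt(-2 + (-5*V - 8)) - 68 = sqrt(-2 + (-8 - 5*V)) - 68 = sqrt(-10 - 5*V) - 68 = -68 + sqrt(-10 - 5*V))
(b(-122) + (P(63) - 1*11378)) + 10608 = ((-68 + sqrt(-10 - 5*(-122))) + (63**2 - 1*11378)) + 10608 = ((-68 + sqrt(-10 + 610)) + (3969 - 11378)) + 10608 = ((-68 + sqrt(600)) - 7409) + 10608 = ((-68 + 10*sqrt(6)) - 7409) + 10608 = (-7477 + 10*sqrt(6)) + 10608 = 3131 + 10*sqrt(6)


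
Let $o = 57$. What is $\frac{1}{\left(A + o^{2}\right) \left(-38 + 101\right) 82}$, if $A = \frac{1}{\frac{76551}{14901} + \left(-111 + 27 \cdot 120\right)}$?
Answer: $\frac{7783630}{130643058482181} \approx 5.9579 \cdot 10^{-8}$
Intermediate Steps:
$A = \frac{4967}{15567260}$ ($A = \frac{1}{76551 \cdot \frac{1}{14901} + \left(-111 + 3240\right)} = \frac{1}{\frac{25517}{4967} + 3129} = \frac{1}{\frac{15567260}{4967}} = \frac{4967}{15567260} \approx 0.00031907$)
$\frac{1}{\left(A + o^{2}\right) \left(-38 + 101\right) 82} = \frac{1}{\left(\frac{4967}{15567260} + 57^{2}\right) \left(-38 + 101\right) 82} = \frac{1}{\left(\frac{4967}{15567260} + 3249\right) 63 \cdot 82} = \frac{1}{\frac{50578032707}{15567260} \cdot 5166} = \frac{15567260}{50578032707} \cdot \frac{1}{5166} = \frac{7783630}{130643058482181}$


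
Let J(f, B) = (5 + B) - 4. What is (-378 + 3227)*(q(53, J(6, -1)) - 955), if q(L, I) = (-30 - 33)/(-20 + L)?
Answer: -2726234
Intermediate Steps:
J(f, B) = 1 + B
q(L, I) = -63/(-20 + L)
(-378 + 3227)*(q(53, J(6, -1)) - 955) = (-378 + 3227)*(-63/(-20 + 53) - 955) = 2849*(-63/33 - 955) = 2849*(-63*1/33 - 955) = 2849*(-21/11 - 955) = 2849*(-10526/11) = -2726234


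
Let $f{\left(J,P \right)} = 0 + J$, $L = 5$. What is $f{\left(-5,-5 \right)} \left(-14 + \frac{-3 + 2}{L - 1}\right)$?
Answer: $\frac{285}{4} \approx 71.25$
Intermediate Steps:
$f{\left(J,P \right)} = J$
$f{\left(-5,-5 \right)} \left(-14 + \frac{-3 + 2}{L - 1}\right) = - 5 \left(-14 + \frac{-3 + 2}{5 - 1}\right) = - 5 \left(-14 - \frac{1}{4}\right) = \left(-5\right) \left(- \frac{57}{4}\right) = \frac{285}{4}$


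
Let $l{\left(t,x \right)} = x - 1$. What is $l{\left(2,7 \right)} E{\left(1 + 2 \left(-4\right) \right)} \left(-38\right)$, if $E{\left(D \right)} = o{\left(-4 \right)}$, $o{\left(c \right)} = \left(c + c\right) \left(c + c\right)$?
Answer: $-14592$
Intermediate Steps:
$l{\left(t,x \right)} = -1 + x$
$o{\left(c \right)} = 4 c^{2}$ ($o{\left(c \right)} = 2 c 2 c = 4 c^{2}$)
$E{\left(D \right)} = 64$ ($E{\left(D \right)} = 4 \left(-4\right)^{2} = 4 \cdot 16 = 64$)
$l{\left(2,7 \right)} E{\left(1 + 2 \left(-4\right) \right)} \left(-38\right) = \left(-1 + 7\right) 64 \left(-38\right) = 6 \cdot 64 \left(-38\right) = 384 \left(-38\right) = -14592$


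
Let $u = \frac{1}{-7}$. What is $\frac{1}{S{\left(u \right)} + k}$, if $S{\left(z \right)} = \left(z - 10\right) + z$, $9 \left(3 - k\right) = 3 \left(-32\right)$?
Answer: $\frac{21}{71} \approx 0.29577$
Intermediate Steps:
$u = - \frac{1}{7} \approx -0.14286$
$k = \frac{41}{3}$ ($k = 3 - \frac{3 \left(-32\right)}{9} = 3 - - \frac{32}{3} = 3 + \frac{32}{3} = \frac{41}{3} \approx 13.667$)
$S{\left(z \right)} = -10 + 2 z$ ($S{\left(z \right)} = \left(-10 + z\right) + z = -10 + 2 z$)
$\frac{1}{S{\left(u \right)} + k} = \frac{1}{\left(-10 + 2 \left(- \frac{1}{7}\right)\right) + \frac{41}{3}} = \frac{1}{\left(-10 - \frac{2}{7}\right) + \frac{41}{3}} = \frac{1}{- \frac{72}{7} + \frac{41}{3}} = \frac{1}{\frac{71}{21}} = \frac{21}{71}$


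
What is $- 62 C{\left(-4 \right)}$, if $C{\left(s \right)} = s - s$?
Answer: $0$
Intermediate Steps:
$C{\left(s \right)} = 0$
$- 62 C{\left(-4 \right)} = \left(-62\right) 0 = 0$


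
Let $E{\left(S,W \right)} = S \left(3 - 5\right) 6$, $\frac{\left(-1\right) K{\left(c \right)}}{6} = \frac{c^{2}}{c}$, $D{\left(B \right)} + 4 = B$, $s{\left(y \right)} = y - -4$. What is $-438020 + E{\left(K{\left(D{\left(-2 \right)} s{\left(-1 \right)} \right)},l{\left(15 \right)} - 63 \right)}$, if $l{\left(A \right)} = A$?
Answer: $-439316$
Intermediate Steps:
$s{\left(y \right)} = 4 + y$ ($s{\left(y \right)} = y + 4 = 4 + y$)
$D{\left(B \right)} = -4 + B$
$K{\left(c \right)} = - 6 c$ ($K{\left(c \right)} = - 6 \frac{c^{2}}{c} = - 6 c$)
$E{\left(S,W \right)} = - 12 S$ ($E{\left(S,W \right)} = S \left(\left(-2\right) 6\right) = S \left(-12\right) = - 12 S$)
$-438020 + E{\left(K{\left(D{\left(-2 \right)} s{\left(-1 \right)} \right)},l{\left(15 \right)} - 63 \right)} = -438020 - 12 \left(- 6 \left(-4 - 2\right) \left(4 - 1\right)\right) = -438020 - 12 \left(- 6 \left(\left(-6\right) 3\right)\right) = -438020 - 12 \left(\left(-6\right) \left(-18\right)\right) = -438020 - 1296 = -439316$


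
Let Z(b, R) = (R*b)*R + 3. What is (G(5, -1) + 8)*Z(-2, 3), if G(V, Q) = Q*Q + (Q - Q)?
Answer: -135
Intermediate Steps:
Z(b, R) = 3 + b*R**2 (Z(b, R) = b*R**2 + 3 = 3 + b*R**2)
G(V, Q) = Q**2 (G(V, Q) = Q**2 + 0 = Q**2)
(G(5, -1) + 8)*Z(-2, 3) = ((-1)**2 + 8)*(3 - 2*3**2) = (1 + 8)*(3 - 2*9) = 9*(3 - 18) = 9*(-15) = -135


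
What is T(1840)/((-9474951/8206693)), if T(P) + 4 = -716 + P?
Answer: -9191496160/9474951 ≈ -970.08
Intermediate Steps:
T(P) = -720 + P (T(P) = -4 + (-716 + P) = -720 + P)
T(1840)/((-9474951/8206693)) = (-720 + 1840)/((-9474951/8206693)) = 1120/((-9474951*1/8206693)) = 1120/(-9474951/8206693) = 1120*(-8206693/9474951) = -9191496160/9474951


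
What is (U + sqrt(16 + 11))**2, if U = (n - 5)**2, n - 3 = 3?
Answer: 28 + 6*sqrt(3) ≈ 38.392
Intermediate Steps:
n = 6 (n = 3 + 3 = 6)
U = 1 (U = (6 - 5)**2 = 1**2 = 1)
(U + sqrt(16 + 11))**2 = (1 + sqrt(16 + 11))**2 = (1 + sqrt(27))**2 = (1 + 3*sqrt(3))**2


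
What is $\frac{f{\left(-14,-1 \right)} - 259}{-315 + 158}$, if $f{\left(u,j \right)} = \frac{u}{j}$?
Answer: $\frac{245}{157} \approx 1.5605$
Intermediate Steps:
$\frac{f{\left(-14,-1 \right)} - 259}{-315 + 158} = \frac{- \frac{14}{-1} - 259}{-315 + 158} = \frac{\left(-14\right) \left(-1\right) - 259}{-157} = - \frac{14 - 259}{157} = \left(- \frac{1}{157}\right) \left(-245\right) = \frac{245}{157}$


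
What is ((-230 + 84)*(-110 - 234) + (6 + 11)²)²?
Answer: 2551563169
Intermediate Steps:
((-230 + 84)*(-110 - 234) + (6 + 11)²)² = (-146*(-344) + 17²)² = (50224 + 289)² = 50513² = 2551563169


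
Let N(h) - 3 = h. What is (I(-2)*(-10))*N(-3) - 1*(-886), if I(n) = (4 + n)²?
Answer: 886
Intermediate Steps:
N(h) = 3 + h
(I(-2)*(-10))*N(-3) - 1*(-886) = ((4 - 2)²*(-10))*(3 - 3) - 1*(-886) = (2²*(-10))*0 + 886 = (4*(-10))*0 + 886 = -40*0 + 886 = 0 + 886 = 886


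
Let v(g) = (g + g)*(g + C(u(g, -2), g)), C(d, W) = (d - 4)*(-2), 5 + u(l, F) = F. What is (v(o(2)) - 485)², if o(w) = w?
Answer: 151321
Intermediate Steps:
u(l, F) = -5 + F
C(d, W) = 8 - 2*d (C(d, W) = (-4 + d)*(-2) = 8 - 2*d)
v(g) = 2*g*(22 + g) (v(g) = (g + g)*(g + (8 - 2*(-5 - 2))) = (2*g)*(g + (8 - 2*(-7))) = (2*g)*(g + (8 + 14)) = (2*g)*(g + 22) = (2*g)*(22 + g) = 2*g*(22 + g))
(v(o(2)) - 485)² = (2*2*(22 + 2) - 485)² = (2*2*24 - 485)² = (96 - 485)² = (-389)² = 151321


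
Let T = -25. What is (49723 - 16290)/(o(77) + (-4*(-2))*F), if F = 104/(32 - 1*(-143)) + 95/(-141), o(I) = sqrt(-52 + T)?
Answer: -12941961106200/47127996469 - 20355870110625*I*sqrt(77)/47127996469 ≈ -274.61 - 3790.1*I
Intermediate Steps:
o(I) = I*sqrt(77) (o(I) = sqrt(-52 - 25) = sqrt(-77) = I*sqrt(77))
F = -1961/24675 (F = 104/(32 + 143) + 95*(-1/141) = 104/175 - 95/141 = -1961/24675 ≈ -0.079473)
(49723 - 16290)/(o(77) + (-4*(-2))*F) = (49723 - 16290)/(I*sqrt(77) - 4*(-2)*(-1961/24675)) = 33433/(I*sqrt(77) + 8*(-1961/24675)) = 33433/(I*sqrt(77) - 15688/24675) = 33433/(-15688/24675 + I*sqrt(77))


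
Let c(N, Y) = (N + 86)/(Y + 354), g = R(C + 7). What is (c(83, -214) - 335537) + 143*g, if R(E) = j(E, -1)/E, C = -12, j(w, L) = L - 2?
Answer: -46962999/140 ≈ -3.3545e+5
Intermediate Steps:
j(w, L) = -2 + L
R(E) = -3/E (R(E) = (-2 - 1)/E = -3/E)
g = 3/5 (g = -3/(-12 + 7) = -3/(-5) = -3*(-1/5) = 3/5 ≈ 0.60000)
c(N, Y) = (86 + N)/(354 + Y)
(c(83, -214) - 335537) + 143*g = ((86 + 83)/(354 - 214) - 335537) + 143*(3/5) = (169/140 - 335537) + 429/5 = -46975011/140 + 429/5 = -46962999/140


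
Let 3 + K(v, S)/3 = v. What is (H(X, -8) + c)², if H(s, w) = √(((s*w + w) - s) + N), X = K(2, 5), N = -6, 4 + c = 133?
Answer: (129 + √13)² ≈ 17584.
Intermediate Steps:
c = 129 (c = -4 + 133 = 129)
K(v, S) = -9 + 3*v
X = -3 (X = -9 + 3*2 = -9 + 6 = -3)
H(s, w) = √(-6 + w - s + s*w) (H(s, w) = √(((s*w + w) - s) - 6) = √(((w + s*w) - s) - 6) = √((w - s + s*w) - 6) = √(-6 + w - s + s*w))
(H(X, -8) + c)² = (√(-6 - 8 - 1*(-3) - 3*(-8)) + 129)² = (√(-6 - 8 + 3 + 24) + 129)² = (√13 + 129)² = (129 + √13)²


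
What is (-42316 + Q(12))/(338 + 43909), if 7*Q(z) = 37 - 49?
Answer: -296224/309729 ≈ -0.95640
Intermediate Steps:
Q(z) = -12/7 (Q(z) = (37 - 49)/7 = (1/7)*(-12) = -12/7)
(-42316 + Q(12))/(338 + 43909) = (-42316 - 12/7)/(338 + 43909) = -296224/7/44247 = -296224/7*1/44247 = -296224/309729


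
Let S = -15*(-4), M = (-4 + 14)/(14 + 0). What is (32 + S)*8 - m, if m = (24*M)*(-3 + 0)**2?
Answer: 4072/7 ≈ 581.71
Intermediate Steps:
M = 5/7 (M = 10/14 = 10*(1/14) = 5/7 ≈ 0.71429)
S = 60
m = 1080/7 (m = (24*(5/7))*(-3 + 0)**2 = (120/7)*(-3)**2 = (120/7)*9 = 1080/7 ≈ 154.29)
(32 + S)*8 - m = (32 + 60)*8 - 1*1080/7 = 92*8 - 1080/7 = 736 - 1080/7 = 4072/7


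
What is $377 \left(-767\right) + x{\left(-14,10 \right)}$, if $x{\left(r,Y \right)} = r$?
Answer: $-289173$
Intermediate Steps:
$377 \left(-767\right) + x{\left(-14,10 \right)} = 377 \left(-767\right) - 14 = -289159 - 14 = -289173$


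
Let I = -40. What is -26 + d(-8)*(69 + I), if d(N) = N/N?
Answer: 3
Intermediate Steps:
d(N) = 1
-26 + d(-8)*(69 + I) = -26 + 1*(69 - 40) = -26 + 1*29 = -26 + 29 = 3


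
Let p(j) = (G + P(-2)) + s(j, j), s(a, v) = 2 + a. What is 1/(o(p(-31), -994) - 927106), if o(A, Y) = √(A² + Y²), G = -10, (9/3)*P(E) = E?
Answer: -8343954/7735720910639 - 21*√181765/7735720910639 ≈ -1.0798e-6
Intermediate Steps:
P(E) = E/3
p(j) = -26/3 + j (p(j) = (-10 + (⅓)*(-2)) + (2 + j) = (-10 - ⅔) + (2 + j) = -32/3 + (2 + j) = -26/3 + j)
1/(o(p(-31), -994) - 927106) = 1/(√((-26/3 - 31)² + (-994)²) - 927106) = 1/(√((-119/3)² + 988036) - 927106) = 1/(√(14161/9 + 988036) - 927106) = 1/(√(8906485/9) - 927106) = 1/(7*√181765/3 - 927106) = 1/(-927106 + 7*√181765/3)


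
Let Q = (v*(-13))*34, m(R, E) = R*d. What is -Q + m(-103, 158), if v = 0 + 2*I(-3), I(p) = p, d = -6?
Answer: -2034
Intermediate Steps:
v = -6 (v = 0 + 2*(-3) = 0 - 6 = -6)
m(R, E) = -6*R (m(R, E) = R*(-6) = -6*R)
Q = 2652 (Q = -6*(-13)*34 = 78*34 = 2652)
-Q + m(-103, 158) = -1*2652 - 6*(-103) = -2652 + 618 = -2034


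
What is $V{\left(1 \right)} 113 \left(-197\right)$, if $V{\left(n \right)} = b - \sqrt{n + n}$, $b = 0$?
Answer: $22261 \sqrt{2} \approx 31482.0$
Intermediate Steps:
$V{\left(n \right)} = - \sqrt{2} \sqrt{n}$ ($V{\left(n \right)} = 0 - \sqrt{n + n} = 0 - \sqrt{2 n} = 0 - \sqrt{2} \sqrt{n} = - \sqrt{2} \sqrt{n}$)
$V{\left(1 \right)} 113 \left(-197\right) = - \sqrt{2} \sqrt{1} \cdot 113 \left(-197\right) = \left(-1\right) \sqrt{2} \cdot 1 \cdot 113 \left(-197\right) = - \sqrt{2} \cdot 113 \left(-197\right) = - 113 \sqrt{2} \left(-197\right) = 22261 \sqrt{2}$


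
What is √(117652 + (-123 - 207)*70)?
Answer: 2*√23638 ≈ 307.49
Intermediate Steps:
√(117652 + (-123 - 207)*70) = √(117652 - 330*70) = √(117652 - 23100) = √94552 = 2*√23638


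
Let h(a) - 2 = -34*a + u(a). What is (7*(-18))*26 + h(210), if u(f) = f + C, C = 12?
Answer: -10192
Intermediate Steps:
u(f) = 12 + f (u(f) = f + 12 = 12 + f)
h(a) = 14 - 33*a (h(a) = 2 + (-34*a + (12 + a)) = 2 + (12 - 33*a) = 14 - 33*a)
(7*(-18))*26 + h(210) = (7*(-18))*26 + (14 - 33*210) = -126*26 + (14 - 6930) = -3276 - 6916 = -10192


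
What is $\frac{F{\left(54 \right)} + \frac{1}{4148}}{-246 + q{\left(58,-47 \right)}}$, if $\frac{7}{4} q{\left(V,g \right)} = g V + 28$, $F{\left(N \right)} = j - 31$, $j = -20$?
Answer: $\frac{1480829}{51908072} \approx 0.028528$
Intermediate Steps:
$F{\left(N \right)} = -51$ ($F{\left(N \right)} = -20 - 31 = -51$)
$q{\left(V,g \right)} = 16 + \frac{4 V g}{7}$ ($q{\left(V,g \right)} = \frac{4 \left(g V + 28\right)}{7} = \frac{4 \left(V g + 28\right)}{7} = \frac{4 \left(28 + V g\right)}{7} = 16 + \frac{4 V g}{7}$)
$\frac{F{\left(54 \right)} + \frac{1}{4148}}{-246 + q{\left(58,-47 \right)}} = \frac{-51 + \frac{1}{4148}}{-246 + \left(16 + \frac{4}{7} \cdot 58 \left(-47\right)\right)} = \frac{-51 + \frac{1}{4148}}{-246 + \left(16 - \frac{10904}{7}\right)} = - \frac{211547}{4148 \left(-246 - \frac{10792}{7}\right)} = - \frac{211547}{4148 \left(- \frac{12514}{7}\right)} = \left(- \frac{211547}{4148}\right) \left(- \frac{7}{12514}\right) = \frac{1480829}{51908072}$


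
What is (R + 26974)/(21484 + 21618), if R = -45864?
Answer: -9445/21551 ≈ -0.43826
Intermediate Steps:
(R + 26974)/(21484 + 21618) = (-45864 + 26974)/(21484 + 21618) = -18890/43102 = -18890*1/43102 = -9445/21551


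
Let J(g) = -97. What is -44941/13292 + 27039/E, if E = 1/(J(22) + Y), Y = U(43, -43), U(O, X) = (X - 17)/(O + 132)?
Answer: -1224485508851/465220 ≈ -2.6321e+6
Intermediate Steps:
U(O, X) = (-17 + X)/(132 + O)
Y = -12/35 (Y = (-17 - 43)/(132 + 43) = -60/175 = (1/175)*(-60) = -12/35 ≈ -0.34286)
E = -35/3407 (E = 1/(-97 - 12/35) = 1/(-3407/35) = -35/3407 ≈ -0.010273)
-44941/13292 + 27039/E = -44941/13292 + 27039/(-35/3407) = -44941*1/13292 + 27039*(-3407/35) = -44941/13292 - 92121873/35 = -1224485508851/465220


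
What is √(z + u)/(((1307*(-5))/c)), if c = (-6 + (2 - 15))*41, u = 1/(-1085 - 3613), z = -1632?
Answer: 779*I*√444693946/3411270 ≈ 4.8156*I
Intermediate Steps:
u = -1/4698 (u = 1/(-4698) = -1/4698 ≈ -0.00021286)
c = -779 (c = (-6 - 13)*41 = -19*41 = -779)
√(z + u)/(((1307*(-5))/c)) = √(-1632 - 1/4698)/(((1307*(-5))/(-779))) = √(-7667137/4698)/((-6535*(-1/779))) = (I*√444693946/522)/(6535/779) = (I*√444693946/522)*(779/6535) = 779*I*√444693946/3411270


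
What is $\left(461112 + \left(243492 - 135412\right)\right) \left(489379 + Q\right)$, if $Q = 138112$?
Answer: $357162857272$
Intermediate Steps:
$\left(461112 + \left(243492 - 135412\right)\right) \left(489379 + Q\right) = \left(461112 + \left(243492 - 135412\right)\right) \left(489379 + 138112\right) = \left(461112 + 108080\right) 627491 = 569192 \cdot 627491 = 357162857272$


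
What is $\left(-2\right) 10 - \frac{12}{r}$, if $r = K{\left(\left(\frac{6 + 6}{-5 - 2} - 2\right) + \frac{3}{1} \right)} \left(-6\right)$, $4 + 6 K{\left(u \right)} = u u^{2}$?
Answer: $- \frac{11352}{499} \approx -22.75$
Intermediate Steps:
$K{\left(u \right)} = - \frac{2}{3} + \frac{u^{3}}{6}$ ($K{\left(u \right)} = - \frac{2}{3} + \frac{u u^{2}}{6} = - \frac{2}{3} + \frac{u^{3}}{6}$)
$r = \frac{1497}{343}$ ($r = \left(- \frac{2}{3} + \frac{\left(\left(\frac{6 + 6}{-5 - 2} - 2\right) + \frac{3}{1}\right)^{3}}{6}\right) \left(-6\right) = \left(- \frac{2}{3} + \frac{\left(\left(\frac{12}{-7} - 2\right) + 3 \cdot 1\right)^{3}}{6}\right) \left(-6\right) = \left(- \frac{2}{3} + \frac{\left(\left(12 \left(- \frac{1}{7}\right) - 2\right) + 3\right)^{3}}{6}\right) \left(-6\right) = \left(- \frac{2}{3} + \frac{\left(\left(- \frac{12}{7} - 2\right) + 3\right)^{3}}{6}\right) \left(-6\right) = \left(- \frac{2}{3} + \frac{\left(- \frac{26}{7} + 3\right)^{3}}{6}\right) \left(-6\right) = \left(- \frac{2}{3} + \frac{\left(- \frac{5}{7}\right)^{3}}{6}\right) \left(-6\right) = \left(- \frac{2}{3} + \frac{1}{6} \left(- \frac{125}{343}\right)\right) \left(-6\right) = \left(- \frac{2}{3} - \frac{125}{2058}\right) \left(-6\right) = \left(- \frac{499}{686}\right) \left(-6\right) = \frac{1497}{343} \approx 4.3644$)
$\left(-2\right) 10 - \frac{12}{r} = \left(-2\right) 10 - \frac{12}{\frac{1497}{343}} = -20 - \frac{1372}{499} = - \frac{11352}{499}$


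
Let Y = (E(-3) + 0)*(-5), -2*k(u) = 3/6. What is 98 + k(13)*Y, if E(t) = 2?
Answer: 201/2 ≈ 100.50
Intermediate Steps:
k(u) = -¼ (k(u) = -3/(2*6) = -½*½ = -¼)
Y = -10 (Y = (2 + 0)*(-5) = 2*(-5) = -10)
98 + k(13)*Y = 98 - ¼*(-10) = 98 + 5/2 = 201/2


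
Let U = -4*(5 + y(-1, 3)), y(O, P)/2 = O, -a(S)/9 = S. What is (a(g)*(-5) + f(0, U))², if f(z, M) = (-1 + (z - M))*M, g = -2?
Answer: 49284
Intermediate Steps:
a(S) = -9*S
y(O, P) = 2*O
U = -12 (U = -4*(5 + 2*(-1)) = -4*(5 - 2) = -4*3 = -12)
f(z, M) = M*(-1 + z - M) (f(z, M) = (-1 + z - M)*M = M*(-1 + z - M))
(a(g)*(-5) + f(0, U))² = (-9*(-2)*(-5) - 12*(-1 + 0 - 1*(-12)))² = (18*(-5) - 12*(-1 + 0 + 12))² = (-90 - 12*11)² = (-90 - 132)² = (-222)² = 49284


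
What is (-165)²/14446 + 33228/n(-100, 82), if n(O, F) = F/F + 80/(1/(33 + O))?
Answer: -1433961/332258 ≈ -4.3158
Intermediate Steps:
n(O, F) = 2641 + 80*O (n(O, F) = 1 + 80*(33 + O) = 1 + (2640 + 80*O) = 2641 + 80*O)
(-165)²/14446 + 33228/n(-100, 82) = (-165)²/14446 + 33228/(2641 + 80*(-100)) = 27225*(1/14446) + 33228/(2641 - 8000) = 27225/14446 + 33228/(-5359) = 27225/14446 + 33228*(-1/5359) = 27225/14446 - 33228/5359 = -1433961/332258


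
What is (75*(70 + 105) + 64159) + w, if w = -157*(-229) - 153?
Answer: 113084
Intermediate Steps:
w = 35800 (w = 35953 - 153 = 35800)
(75*(70 + 105) + 64159) + w = (75*(70 + 105) + 64159) + 35800 = (75*175 + 64159) + 35800 = (13125 + 64159) + 35800 = 77284 + 35800 = 113084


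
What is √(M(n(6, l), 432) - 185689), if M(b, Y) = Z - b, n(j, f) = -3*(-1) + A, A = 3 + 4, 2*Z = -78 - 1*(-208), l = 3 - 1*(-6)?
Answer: 3*I*√20626 ≈ 430.85*I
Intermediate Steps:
l = 9 (l = 3 + 6 = 9)
Z = 65 (Z = (-78 - 1*(-208))/2 = (-78 + 208)/2 = (½)*130 = 65)
A = 7
n(j, f) = 10 (n(j, f) = -3*(-1) + 7 = 3 + 7 = 10)
M(b, Y) = 65 - b
√(M(n(6, l), 432) - 185689) = √((65 - 1*10) - 185689) = √((65 - 10) - 185689) = √(55 - 185689) = √(-185634) = 3*I*√20626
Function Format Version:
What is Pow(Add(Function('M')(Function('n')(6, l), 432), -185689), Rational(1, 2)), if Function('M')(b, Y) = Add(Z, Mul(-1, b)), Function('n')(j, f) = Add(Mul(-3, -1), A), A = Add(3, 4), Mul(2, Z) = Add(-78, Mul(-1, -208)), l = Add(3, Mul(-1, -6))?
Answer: Mul(3, I, Pow(20626, Rational(1, 2))) ≈ Mul(430.85, I)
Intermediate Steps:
l = 9 (l = Add(3, 6) = 9)
Z = 65 (Z = Mul(Rational(1, 2), Add(-78, Mul(-1, -208))) = Mul(Rational(1, 2), Add(-78, 208)) = Mul(Rational(1, 2), 130) = 65)
A = 7
Function('n')(j, f) = 10 (Function('n')(j, f) = Add(Mul(-3, -1), 7) = Add(3, 7) = 10)
Function('M')(b, Y) = Add(65, Mul(-1, b))
Pow(Add(Function('M')(Function('n')(6, l), 432), -185689), Rational(1, 2)) = Pow(Add(Add(65, Mul(-1, 10)), -185689), Rational(1, 2)) = Pow(Add(Add(65, -10), -185689), Rational(1, 2)) = Pow(Add(55, -185689), Rational(1, 2)) = Pow(-185634, Rational(1, 2)) = Mul(3, I, Pow(20626, Rational(1, 2)))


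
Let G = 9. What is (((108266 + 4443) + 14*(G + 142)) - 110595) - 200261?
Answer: -196033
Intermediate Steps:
(((108266 + 4443) + 14*(G + 142)) - 110595) - 200261 = (((108266 + 4443) + 14*(9 + 142)) - 110595) - 200261 = ((112709 + 14*151) - 110595) - 200261 = ((112709 + 2114) - 110595) - 200261 = (114823 - 110595) - 200261 = 4228 - 200261 = -196033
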